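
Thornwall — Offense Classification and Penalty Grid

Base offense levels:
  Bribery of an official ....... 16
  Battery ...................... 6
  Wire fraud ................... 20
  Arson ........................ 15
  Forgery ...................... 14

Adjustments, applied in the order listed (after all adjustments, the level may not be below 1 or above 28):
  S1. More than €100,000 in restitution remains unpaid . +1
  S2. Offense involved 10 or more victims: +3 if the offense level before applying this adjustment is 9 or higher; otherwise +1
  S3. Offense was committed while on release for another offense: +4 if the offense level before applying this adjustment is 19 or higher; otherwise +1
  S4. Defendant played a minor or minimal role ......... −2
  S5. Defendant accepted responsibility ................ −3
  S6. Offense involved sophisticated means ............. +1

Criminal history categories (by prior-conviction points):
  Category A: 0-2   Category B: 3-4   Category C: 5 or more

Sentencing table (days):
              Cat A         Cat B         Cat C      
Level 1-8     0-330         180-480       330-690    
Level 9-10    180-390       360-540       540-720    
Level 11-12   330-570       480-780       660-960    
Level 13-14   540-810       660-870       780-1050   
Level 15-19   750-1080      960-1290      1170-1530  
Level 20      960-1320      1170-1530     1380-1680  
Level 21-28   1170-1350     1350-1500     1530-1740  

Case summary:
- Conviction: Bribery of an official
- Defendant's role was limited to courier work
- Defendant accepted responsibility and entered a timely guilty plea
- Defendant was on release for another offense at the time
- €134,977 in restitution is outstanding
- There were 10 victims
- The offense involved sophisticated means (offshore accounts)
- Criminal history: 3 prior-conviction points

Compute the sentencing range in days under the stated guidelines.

1170-1530 days

Base offense level for bribery of an official: 16.
S1 applies: 16 + 1 = 17.
S2 applies (level before this adjustment is 17 ≥ 9, so +3): 17 + 3 = 20.
S3 applies (level before this adjustment is 20 ≥ 19, so +4): 20 + 4 = 24.
S4 applies: 24 − 2 = 22.
S5 applies: 22 − 3 = 19.
S6 applies: 19 + 1 = 20.
Final offense level: 20.
Criminal history: 3 prior points → Category B (3-4).
Level 20 falls in the 20 band.
Grid: Level 20 × Category B = 1170-1530 days.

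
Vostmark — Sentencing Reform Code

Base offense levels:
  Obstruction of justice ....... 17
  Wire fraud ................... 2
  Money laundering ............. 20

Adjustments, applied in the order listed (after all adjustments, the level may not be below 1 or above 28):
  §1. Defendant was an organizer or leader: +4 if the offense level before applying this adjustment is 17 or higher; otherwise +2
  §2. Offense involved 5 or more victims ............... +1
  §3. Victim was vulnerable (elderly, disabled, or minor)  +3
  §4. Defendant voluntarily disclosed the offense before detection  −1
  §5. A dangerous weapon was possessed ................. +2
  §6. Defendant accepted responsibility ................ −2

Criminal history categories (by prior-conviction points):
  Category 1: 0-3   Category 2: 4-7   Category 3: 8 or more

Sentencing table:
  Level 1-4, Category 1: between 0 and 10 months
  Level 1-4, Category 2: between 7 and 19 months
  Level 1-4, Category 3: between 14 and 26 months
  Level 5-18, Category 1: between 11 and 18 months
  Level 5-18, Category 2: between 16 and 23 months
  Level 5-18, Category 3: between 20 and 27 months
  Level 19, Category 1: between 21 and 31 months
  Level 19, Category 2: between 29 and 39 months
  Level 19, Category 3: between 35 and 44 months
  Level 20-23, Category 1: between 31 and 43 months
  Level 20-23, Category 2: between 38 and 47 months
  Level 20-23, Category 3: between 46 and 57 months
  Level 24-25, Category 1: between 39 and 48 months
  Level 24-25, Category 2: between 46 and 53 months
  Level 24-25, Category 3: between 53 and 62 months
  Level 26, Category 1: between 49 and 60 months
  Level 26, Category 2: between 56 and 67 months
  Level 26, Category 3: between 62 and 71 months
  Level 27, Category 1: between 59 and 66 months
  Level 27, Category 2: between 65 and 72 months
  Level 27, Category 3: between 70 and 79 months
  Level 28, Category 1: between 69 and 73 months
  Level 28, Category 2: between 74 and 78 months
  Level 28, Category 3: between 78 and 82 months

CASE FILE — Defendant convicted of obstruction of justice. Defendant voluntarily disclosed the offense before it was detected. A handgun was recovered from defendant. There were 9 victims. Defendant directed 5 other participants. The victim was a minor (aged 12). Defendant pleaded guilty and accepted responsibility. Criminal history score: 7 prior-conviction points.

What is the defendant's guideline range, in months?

46-53 months

Base offense level for obstruction of justice: 17.
§1 applies (level before this adjustment is 17 ≥ 17, so +4): 17 + 4 = 21.
§2 applies: 21 + 1 = 22.
§3 applies: 22 + 3 = 25.
§4 applies: 25 − 1 = 24.
§5 applies: 24 + 2 = 26.
§6 applies: 26 − 2 = 24.
Final offense level: 24.
Criminal history: 7 prior points → Category 2 (4-7).
Level 24 falls in the 24-25 band.
Grid: Level 24-25 × Category 2 = 46-53 months.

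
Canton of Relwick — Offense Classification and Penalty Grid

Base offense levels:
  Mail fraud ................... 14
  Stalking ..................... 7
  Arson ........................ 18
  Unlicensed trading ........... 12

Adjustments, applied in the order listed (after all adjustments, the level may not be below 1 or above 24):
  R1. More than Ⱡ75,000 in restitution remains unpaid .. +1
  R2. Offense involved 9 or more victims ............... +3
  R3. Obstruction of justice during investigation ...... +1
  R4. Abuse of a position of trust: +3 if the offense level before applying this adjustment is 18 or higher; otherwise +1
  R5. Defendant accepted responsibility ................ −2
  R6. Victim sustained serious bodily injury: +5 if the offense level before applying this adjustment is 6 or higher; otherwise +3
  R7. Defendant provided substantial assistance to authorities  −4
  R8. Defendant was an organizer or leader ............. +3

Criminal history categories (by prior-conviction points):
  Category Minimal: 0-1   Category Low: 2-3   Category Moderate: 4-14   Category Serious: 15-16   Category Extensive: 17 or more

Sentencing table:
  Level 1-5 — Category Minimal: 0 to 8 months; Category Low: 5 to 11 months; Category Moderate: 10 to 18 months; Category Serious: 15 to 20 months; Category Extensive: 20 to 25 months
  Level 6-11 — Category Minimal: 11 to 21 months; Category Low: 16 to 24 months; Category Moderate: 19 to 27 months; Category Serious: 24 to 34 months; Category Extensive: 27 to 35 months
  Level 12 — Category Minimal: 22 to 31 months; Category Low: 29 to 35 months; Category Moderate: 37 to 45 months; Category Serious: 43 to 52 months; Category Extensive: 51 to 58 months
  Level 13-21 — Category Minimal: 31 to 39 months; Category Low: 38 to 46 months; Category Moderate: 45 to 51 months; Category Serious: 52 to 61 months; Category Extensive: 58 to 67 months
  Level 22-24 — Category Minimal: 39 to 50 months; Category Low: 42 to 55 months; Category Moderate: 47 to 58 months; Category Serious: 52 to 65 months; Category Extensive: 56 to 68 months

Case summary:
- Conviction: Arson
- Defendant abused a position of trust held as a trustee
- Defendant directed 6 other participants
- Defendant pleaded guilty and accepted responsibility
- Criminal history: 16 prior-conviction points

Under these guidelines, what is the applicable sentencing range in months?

Base offense level for arson: 18.
R4 applies (level before this adjustment is 18 ≥ 18, so +3): 18 + 3 = 21.
R5 applies: 21 − 2 = 19.
R6 does not apply.
R7 does not apply.
R8 applies: 19 + 3 = 22.
Final offense level: 22.
Criminal history: 16 prior points → Category Serious (15-16).
Level 22 falls in the 22-24 band.
Grid: Level 22-24 × Category Serious = 52-65 months.

52-65 months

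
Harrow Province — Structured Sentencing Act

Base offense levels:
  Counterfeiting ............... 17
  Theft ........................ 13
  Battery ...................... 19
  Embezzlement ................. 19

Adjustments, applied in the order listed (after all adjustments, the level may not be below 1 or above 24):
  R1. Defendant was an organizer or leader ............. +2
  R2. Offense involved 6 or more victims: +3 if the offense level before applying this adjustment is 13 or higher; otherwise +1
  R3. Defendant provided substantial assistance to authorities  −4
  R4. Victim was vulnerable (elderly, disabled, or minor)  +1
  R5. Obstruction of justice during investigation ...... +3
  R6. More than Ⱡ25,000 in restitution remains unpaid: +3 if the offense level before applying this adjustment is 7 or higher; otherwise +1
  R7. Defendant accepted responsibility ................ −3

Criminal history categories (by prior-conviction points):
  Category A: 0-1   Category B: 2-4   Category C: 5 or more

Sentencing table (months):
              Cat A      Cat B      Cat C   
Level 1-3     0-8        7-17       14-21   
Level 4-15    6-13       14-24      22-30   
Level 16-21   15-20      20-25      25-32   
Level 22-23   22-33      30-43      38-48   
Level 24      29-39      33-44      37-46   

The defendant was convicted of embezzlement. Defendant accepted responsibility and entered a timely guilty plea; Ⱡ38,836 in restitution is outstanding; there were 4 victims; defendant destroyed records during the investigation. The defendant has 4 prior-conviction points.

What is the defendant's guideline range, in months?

Base offense level for embezzlement: 19.
R1 does not apply.
R2 does not apply.
R3 does not apply.
R5 applies: 19 + 3 = 22.
R6 applies (level before this adjustment is 22 ≥ 7, so +3): 22 + 3 = 25.
R7 applies: 25 − 3 = 22.
Final offense level: 22.
Criminal history: 4 prior points → Category B (2-4).
Level 22 falls in the 22-23 band.
Grid: Level 22-23 × Category B = 30-43 months.

30-43 months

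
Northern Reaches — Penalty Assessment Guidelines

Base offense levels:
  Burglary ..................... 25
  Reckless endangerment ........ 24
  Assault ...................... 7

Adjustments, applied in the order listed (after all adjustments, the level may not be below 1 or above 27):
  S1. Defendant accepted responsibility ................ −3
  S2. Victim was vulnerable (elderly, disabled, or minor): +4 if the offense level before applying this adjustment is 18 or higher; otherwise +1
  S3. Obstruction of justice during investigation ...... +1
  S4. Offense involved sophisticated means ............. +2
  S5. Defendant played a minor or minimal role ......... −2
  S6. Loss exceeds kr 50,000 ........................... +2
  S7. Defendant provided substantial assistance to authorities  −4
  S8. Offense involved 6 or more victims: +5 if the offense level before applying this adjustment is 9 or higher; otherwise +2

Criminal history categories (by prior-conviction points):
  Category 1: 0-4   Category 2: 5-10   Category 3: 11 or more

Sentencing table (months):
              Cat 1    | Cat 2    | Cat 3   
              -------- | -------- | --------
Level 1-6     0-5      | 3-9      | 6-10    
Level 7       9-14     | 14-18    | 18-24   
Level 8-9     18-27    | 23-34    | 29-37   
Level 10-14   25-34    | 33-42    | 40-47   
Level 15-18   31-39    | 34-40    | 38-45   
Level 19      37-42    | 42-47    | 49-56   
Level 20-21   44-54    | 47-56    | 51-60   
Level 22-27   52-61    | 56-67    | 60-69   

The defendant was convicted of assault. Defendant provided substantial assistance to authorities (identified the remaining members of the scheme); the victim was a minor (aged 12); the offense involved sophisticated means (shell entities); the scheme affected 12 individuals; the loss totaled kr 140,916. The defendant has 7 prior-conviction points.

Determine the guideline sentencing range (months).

Base offense level for assault: 7.
S2 applies (level before this adjustment is 7 < 18, so +1): 7 + 1 = 8.
S3 does not apply.
S4 applies: 8 + 2 = 10.
S5 does not apply.
S6 applies: 10 + 2 = 12.
S7 applies: 12 − 4 = 8.
S8 applies (level before this adjustment is 8 < 9, so +2): 8 + 2 = 10.
Final offense level: 10.
Criminal history: 7 prior points → Category 2 (5-10).
Level 10 falls in the 10-14 band.
Grid: Level 10-14 × Category 2 = 33-42 months.

33-42 months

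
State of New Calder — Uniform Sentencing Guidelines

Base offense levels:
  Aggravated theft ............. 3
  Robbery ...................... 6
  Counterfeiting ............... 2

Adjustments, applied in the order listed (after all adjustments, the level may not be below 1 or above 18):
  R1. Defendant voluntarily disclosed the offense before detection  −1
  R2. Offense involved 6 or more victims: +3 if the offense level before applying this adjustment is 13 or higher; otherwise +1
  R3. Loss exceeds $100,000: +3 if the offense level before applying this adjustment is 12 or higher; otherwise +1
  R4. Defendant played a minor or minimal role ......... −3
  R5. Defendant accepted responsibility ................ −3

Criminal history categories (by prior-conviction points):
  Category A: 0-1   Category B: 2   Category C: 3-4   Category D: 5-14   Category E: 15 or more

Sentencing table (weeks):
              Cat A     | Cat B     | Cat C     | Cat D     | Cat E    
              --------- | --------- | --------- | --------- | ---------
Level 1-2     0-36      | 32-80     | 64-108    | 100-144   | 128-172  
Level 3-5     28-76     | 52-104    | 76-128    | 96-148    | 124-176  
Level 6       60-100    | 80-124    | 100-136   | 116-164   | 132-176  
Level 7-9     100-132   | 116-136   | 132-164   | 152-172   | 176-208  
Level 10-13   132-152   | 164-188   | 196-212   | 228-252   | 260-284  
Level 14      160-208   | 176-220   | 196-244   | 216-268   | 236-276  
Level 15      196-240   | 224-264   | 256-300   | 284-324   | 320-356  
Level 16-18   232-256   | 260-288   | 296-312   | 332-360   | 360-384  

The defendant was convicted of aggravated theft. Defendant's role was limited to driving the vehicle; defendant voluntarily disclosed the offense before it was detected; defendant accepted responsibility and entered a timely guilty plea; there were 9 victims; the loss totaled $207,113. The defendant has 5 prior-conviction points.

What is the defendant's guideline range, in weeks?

Base offense level for aggravated theft: 3.
R1 applies: 3 − 1 = 2.
R2 applies (level before this adjustment is 2 < 13, so +1): 2 + 1 = 3.
R3 applies (level before this adjustment is 3 < 12, so +1): 3 + 1 = 4.
R4 applies: 4 − 3 = 1.
R5 applies: 1 − 3 = -2.
Level -2 is below the minimum of 1; floored at 1.
Final offense level: 1.
Criminal history: 5 prior points → Category D (5-14).
Level 1 falls in the 1-2 band.
Grid: Level 1-2 × Category D = 100-144 weeks.

100-144 weeks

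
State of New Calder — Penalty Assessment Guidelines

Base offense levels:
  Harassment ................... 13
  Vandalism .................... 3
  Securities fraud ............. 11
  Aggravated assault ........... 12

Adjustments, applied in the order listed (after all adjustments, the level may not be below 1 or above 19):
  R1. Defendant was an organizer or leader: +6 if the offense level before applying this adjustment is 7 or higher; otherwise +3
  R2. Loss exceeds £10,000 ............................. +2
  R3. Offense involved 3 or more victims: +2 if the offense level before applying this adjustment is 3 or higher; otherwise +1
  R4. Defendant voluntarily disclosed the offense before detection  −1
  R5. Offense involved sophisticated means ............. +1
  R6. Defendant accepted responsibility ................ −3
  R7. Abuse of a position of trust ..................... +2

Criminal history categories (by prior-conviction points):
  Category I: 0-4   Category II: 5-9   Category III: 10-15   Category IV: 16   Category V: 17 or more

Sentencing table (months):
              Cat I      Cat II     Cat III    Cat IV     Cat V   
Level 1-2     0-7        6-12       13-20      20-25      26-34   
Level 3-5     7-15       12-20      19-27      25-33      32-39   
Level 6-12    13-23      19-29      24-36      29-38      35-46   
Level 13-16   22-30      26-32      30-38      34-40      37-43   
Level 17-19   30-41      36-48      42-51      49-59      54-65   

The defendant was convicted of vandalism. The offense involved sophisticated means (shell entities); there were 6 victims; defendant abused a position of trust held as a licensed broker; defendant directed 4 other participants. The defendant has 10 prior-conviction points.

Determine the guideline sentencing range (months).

24-36 months

Base offense level for vandalism: 3.
R1 applies (level before this adjustment is 3 < 7, so +3): 3 + 3 = 6.
R3 applies (level before this adjustment is 6 ≥ 3, so +2): 6 + 2 = 8.
R4 does not apply.
R5 applies: 8 + 1 = 9.
R7 applies: 9 + 2 = 11.
Final offense level: 11.
Criminal history: 10 prior points → Category III (10-15).
Level 11 falls in the 6-12 band.
Grid: Level 6-12 × Category III = 24-36 months.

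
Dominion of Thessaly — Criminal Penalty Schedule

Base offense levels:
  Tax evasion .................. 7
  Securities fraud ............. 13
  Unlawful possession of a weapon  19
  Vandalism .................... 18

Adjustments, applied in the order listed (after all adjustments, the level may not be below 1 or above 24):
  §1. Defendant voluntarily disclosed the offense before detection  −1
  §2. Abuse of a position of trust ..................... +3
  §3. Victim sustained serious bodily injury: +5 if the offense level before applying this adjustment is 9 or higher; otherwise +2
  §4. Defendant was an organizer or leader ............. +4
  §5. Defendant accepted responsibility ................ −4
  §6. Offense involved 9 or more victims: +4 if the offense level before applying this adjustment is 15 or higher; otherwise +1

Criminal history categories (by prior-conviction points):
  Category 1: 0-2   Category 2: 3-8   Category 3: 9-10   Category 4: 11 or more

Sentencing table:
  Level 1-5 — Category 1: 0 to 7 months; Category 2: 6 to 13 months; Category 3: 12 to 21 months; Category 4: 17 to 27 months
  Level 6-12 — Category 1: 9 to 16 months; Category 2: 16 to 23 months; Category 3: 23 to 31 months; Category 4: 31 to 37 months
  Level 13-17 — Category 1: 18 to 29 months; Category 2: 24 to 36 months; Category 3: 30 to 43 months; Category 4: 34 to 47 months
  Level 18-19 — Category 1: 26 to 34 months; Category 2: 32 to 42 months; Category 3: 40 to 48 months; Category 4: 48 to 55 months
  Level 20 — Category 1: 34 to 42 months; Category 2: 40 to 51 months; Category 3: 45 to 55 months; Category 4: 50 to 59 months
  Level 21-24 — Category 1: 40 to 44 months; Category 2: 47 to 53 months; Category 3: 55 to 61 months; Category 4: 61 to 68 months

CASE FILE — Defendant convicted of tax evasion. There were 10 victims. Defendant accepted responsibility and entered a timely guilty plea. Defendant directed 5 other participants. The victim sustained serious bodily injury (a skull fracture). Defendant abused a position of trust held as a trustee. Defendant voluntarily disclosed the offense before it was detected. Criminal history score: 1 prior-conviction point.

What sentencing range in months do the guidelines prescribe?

Base offense level for tax evasion: 7.
§1 applies: 7 − 1 = 6.
§2 applies: 6 + 3 = 9.
§3 applies (level before this adjustment is 9 ≥ 9, so +5): 9 + 5 = 14.
§4 applies: 14 + 4 = 18.
§5 applies: 18 − 4 = 14.
§6 applies (level before this adjustment is 14 < 15, so +1): 14 + 1 = 15.
Final offense level: 15.
Criminal history: 1 prior point → Category 1 (0-2).
Level 15 falls in the 13-17 band.
Grid: Level 13-17 × Category 1 = 18-29 months.

18-29 months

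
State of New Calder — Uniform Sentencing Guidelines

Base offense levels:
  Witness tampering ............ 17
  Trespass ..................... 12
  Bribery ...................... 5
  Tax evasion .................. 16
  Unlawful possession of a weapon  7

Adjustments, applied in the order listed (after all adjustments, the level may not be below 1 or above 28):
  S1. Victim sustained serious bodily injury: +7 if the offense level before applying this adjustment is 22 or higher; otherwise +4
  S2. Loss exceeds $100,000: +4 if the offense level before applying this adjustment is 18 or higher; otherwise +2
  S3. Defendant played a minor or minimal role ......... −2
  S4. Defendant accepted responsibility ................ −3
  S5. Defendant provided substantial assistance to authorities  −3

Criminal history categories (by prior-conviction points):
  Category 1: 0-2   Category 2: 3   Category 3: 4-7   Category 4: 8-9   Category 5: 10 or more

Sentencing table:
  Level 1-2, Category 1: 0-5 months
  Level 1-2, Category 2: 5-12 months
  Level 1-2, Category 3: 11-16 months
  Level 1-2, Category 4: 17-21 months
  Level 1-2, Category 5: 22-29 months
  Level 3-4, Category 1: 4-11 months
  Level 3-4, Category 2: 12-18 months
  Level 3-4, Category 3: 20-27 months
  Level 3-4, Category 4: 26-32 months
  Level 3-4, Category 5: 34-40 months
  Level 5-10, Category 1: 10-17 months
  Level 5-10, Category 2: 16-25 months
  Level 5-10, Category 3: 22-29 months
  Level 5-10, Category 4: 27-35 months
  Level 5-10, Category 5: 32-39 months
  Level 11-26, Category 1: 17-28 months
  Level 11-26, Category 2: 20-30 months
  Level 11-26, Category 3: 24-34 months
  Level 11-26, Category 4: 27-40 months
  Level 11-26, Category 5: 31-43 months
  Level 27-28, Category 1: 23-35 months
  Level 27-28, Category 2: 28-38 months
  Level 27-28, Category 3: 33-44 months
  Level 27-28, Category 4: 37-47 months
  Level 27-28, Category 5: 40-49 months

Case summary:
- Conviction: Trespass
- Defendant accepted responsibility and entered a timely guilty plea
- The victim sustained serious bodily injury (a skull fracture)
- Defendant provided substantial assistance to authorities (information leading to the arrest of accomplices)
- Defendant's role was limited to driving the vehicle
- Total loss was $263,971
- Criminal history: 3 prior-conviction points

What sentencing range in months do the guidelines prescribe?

Base offense level for trespass: 12.
S1 applies (level before this adjustment is 12 < 22, so +4): 12 + 4 = 16.
S2 applies (level before this adjustment is 16 < 18, so +2): 16 + 2 = 18.
S3 applies: 18 − 2 = 16.
S4 applies: 16 − 3 = 13.
S5 applies: 13 − 3 = 10.
Final offense level: 10.
Criminal history: 3 prior points → Category 2 (3).
Level 10 falls in the 5-10 band.
Grid: Level 5-10 × Category 2 = 16-25 months.

16-25 months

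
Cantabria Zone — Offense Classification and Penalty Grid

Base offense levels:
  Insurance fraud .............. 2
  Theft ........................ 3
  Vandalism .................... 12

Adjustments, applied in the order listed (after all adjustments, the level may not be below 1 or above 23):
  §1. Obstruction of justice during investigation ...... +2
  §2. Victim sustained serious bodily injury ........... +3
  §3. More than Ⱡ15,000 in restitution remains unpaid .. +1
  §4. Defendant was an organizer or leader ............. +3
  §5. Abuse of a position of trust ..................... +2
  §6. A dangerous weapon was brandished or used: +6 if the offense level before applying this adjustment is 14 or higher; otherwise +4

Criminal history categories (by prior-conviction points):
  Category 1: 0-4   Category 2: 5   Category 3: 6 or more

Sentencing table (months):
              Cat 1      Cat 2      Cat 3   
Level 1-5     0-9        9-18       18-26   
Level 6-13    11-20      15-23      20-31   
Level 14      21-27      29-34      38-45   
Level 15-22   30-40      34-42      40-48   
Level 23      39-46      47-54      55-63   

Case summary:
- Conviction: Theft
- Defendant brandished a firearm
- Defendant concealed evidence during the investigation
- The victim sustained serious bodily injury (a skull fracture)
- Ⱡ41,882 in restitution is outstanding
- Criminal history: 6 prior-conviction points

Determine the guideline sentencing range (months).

20-31 months

Base offense level for theft: 3.
§1 applies: 3 + 2 = 5.
§2 applies: 5 + 3 = 8.
§3 applies: 8 + 1 = 9.
§4 does not apply.
§6 applies (level before this adjustment is 9 < 14, so +4): 9 + 4 = 13.
Final offense level: 13.
Criminal history: 6 prior points → Category 3 (6+).
Level 13 falls in the 6-13 band.
Grid: Level 6-13 × Category 3 = 20-31 months.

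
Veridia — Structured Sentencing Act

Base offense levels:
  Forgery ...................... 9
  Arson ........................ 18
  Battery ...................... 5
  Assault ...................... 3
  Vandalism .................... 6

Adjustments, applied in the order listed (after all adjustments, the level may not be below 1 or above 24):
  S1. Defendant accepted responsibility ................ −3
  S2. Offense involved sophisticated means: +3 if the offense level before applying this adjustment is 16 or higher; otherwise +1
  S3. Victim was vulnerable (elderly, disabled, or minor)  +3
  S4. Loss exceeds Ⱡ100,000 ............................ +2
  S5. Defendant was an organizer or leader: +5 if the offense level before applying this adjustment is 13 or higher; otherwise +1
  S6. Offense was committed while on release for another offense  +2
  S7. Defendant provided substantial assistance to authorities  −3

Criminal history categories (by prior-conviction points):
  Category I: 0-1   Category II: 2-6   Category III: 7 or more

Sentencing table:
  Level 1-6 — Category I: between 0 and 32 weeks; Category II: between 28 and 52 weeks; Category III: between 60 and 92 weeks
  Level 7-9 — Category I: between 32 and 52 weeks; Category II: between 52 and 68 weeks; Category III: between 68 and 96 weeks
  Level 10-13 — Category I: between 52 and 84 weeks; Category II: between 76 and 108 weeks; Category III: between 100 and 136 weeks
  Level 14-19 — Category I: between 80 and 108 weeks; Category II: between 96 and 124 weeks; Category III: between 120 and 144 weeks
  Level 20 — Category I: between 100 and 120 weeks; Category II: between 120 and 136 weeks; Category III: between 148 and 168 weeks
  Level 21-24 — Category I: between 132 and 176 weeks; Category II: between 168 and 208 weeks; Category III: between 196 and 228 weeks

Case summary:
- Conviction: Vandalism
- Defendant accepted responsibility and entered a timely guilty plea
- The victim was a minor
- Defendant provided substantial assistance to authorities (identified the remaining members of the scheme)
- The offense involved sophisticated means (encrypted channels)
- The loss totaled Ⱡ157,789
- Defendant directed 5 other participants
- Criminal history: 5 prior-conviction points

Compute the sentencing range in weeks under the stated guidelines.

Base offense level for vandalism: 6.
S1 applies: 6 − 3 = 3.
S2 applies (level before this adjustment is 3 < 16, so +1): 3 + 1 = 4.
S3 applies: 4 + 3 = 7.
S4 applies: 7 + 2 = 9.
S5 applies (level before this adjustment is 9 < 13, so +1): 9 + 1 = 10.
S7 applies: 10 − 3 = 7.
Final offense level: 7.
Criminal history: 5 prior points → Category II (2-6).
Level 7 falls in the 7-9 band.
Grid: Level 7-9 × Category II = 52-68 weeks.

52-68 weeks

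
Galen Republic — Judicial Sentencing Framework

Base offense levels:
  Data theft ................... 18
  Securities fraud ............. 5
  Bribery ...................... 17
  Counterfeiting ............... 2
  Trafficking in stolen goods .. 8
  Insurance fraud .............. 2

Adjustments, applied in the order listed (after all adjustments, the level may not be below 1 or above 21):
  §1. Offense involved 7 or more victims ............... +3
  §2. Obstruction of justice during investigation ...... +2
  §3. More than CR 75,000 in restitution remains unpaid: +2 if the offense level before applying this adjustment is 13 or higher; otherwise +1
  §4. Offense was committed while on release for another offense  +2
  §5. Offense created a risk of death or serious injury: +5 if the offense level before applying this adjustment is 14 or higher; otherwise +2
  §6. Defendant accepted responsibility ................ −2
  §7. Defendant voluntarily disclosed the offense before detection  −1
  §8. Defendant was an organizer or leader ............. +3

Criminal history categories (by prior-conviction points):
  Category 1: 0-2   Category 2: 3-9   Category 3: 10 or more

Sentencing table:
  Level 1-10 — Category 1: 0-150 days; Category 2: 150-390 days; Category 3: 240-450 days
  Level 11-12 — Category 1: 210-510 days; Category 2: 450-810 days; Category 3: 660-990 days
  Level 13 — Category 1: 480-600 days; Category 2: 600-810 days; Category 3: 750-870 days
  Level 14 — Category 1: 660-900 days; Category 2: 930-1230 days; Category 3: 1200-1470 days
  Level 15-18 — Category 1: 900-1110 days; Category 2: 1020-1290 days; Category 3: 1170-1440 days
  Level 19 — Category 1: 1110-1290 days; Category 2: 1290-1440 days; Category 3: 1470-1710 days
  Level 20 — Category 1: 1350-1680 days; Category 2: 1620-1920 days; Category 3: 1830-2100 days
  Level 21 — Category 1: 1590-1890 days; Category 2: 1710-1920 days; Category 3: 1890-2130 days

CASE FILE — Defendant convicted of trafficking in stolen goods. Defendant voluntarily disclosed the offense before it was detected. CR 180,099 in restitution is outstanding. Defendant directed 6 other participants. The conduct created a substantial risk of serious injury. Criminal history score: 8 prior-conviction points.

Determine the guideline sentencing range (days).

600-810 days

Base offense level for trafficking in stolen goods: 8.
§1 does not apply.
§3 applies (level before this adjustment is 8 < 13, so +1): 8 + 1 = 9.
§5 applies (level before this adjustment is 9 < 14, so +2): 9 + 2 = 11.
§7 applies: 11 − 1 = 10.
§8 applies: 10 + 3 = 13.
Final offense level: 13.
Criminal history: 8 prior points → Category 2 (3-9).
Level 13 falls in the 13 band.
Grid: Level 13 × Category 2 = 600-810 days.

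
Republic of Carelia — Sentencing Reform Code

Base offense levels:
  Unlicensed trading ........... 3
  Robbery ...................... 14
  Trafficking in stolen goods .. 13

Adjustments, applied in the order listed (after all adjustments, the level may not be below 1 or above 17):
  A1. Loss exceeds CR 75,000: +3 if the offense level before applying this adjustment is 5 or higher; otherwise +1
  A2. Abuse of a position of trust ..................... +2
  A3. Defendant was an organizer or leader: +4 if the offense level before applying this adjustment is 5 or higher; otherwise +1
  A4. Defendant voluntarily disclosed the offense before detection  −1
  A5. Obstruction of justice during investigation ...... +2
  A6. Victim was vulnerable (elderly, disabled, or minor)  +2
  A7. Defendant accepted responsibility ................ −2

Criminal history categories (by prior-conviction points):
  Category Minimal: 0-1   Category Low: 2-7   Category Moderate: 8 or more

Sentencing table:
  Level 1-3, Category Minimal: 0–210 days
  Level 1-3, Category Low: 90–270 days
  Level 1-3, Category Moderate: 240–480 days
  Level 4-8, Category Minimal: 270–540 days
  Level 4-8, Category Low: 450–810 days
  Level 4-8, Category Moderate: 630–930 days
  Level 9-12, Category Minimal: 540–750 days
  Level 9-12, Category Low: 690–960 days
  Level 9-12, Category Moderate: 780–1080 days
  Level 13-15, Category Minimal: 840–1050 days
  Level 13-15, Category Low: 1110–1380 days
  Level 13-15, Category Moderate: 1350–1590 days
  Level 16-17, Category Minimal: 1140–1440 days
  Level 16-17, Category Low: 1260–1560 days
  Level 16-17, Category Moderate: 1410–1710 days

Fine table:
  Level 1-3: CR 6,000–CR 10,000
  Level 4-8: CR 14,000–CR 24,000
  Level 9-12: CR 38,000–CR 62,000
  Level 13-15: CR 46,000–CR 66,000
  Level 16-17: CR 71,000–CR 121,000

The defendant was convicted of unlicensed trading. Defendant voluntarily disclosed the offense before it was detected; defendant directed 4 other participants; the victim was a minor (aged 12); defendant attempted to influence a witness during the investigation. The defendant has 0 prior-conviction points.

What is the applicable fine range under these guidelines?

Base offense level for unlicensed trading: 3.
A1 does not apply.
A3 applies (level before this adjustment is 3 < 5, so +1): 3 + 1 = 4.
A4 applies: 4 − 1 = 3.
A5 applies: 3 + 2 = 5.
A6 applies: 5 + 2 = 7.
Final offense level: 7.
Level 7 falls in the 4-8 band.
Fine table: Level 4-8 → CR 14,000–CR 24,000.

CR 14,000–CR 24,000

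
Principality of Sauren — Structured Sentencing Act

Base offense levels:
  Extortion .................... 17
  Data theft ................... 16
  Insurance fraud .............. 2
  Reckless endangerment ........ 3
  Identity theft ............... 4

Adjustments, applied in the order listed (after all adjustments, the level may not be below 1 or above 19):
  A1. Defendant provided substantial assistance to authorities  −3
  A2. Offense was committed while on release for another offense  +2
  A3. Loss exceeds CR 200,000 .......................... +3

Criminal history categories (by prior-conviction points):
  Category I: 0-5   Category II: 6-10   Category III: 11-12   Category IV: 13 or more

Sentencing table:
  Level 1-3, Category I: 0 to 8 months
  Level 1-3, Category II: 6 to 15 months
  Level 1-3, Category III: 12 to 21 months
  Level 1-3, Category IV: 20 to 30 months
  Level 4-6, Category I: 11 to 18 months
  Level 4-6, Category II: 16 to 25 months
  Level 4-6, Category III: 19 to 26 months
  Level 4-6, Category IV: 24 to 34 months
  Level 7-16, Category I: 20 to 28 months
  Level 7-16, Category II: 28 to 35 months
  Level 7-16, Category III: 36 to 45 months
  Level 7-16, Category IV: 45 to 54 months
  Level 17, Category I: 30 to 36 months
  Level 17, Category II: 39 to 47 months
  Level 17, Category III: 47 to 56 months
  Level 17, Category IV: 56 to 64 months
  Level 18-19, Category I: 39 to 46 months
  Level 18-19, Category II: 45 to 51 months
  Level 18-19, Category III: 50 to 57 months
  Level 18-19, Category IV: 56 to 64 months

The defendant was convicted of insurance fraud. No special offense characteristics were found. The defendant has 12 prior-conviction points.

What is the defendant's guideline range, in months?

12-21 months

Base offense level for insurance fraud: 2.
Final offense level: 2.
Criminal history: 12 prior points → Category III (11-12).
Level 2 falls in the 1-3 band.
Grid: Level 1-3 × Category III = 12-21 months.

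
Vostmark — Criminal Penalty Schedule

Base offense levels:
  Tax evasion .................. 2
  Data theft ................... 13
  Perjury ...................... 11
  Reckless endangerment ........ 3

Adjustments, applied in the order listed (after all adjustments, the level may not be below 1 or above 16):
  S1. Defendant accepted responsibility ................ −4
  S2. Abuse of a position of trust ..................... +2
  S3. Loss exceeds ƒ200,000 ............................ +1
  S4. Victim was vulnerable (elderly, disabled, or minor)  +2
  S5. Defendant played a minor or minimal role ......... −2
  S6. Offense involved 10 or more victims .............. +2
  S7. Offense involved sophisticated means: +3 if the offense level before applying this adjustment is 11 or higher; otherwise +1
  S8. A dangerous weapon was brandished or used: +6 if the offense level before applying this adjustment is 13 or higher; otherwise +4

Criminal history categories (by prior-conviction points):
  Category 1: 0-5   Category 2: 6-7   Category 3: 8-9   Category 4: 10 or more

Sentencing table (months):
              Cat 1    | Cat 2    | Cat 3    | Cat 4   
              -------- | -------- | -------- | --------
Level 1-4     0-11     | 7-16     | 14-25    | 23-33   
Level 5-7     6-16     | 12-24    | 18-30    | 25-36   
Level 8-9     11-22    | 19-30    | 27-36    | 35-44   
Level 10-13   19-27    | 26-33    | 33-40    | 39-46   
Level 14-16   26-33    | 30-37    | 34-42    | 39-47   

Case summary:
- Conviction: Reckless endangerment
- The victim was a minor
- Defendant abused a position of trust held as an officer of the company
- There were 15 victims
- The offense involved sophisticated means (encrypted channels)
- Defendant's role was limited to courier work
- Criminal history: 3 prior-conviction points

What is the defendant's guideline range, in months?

11-22 months

Base offense level for reckless endangerment: 3.
S2 applies: 3 + 2 = 5.
S4 applies: 5 + 2 = 7.
S5 applies: 7 − 2 = 5.
S6 applies: 5 + 2 = 7.
S7 applies (level before this adjustment is 7 < 11, so +1): 7 + 1 = 8.
S8 does not apply.
Final offense level: 8.
Criminal history: 3 prior points → Category 1 (0-5).
Level 8 falls in the 8-9 band.
Grid: Level 8-9 × Category 1 = 11-22 months.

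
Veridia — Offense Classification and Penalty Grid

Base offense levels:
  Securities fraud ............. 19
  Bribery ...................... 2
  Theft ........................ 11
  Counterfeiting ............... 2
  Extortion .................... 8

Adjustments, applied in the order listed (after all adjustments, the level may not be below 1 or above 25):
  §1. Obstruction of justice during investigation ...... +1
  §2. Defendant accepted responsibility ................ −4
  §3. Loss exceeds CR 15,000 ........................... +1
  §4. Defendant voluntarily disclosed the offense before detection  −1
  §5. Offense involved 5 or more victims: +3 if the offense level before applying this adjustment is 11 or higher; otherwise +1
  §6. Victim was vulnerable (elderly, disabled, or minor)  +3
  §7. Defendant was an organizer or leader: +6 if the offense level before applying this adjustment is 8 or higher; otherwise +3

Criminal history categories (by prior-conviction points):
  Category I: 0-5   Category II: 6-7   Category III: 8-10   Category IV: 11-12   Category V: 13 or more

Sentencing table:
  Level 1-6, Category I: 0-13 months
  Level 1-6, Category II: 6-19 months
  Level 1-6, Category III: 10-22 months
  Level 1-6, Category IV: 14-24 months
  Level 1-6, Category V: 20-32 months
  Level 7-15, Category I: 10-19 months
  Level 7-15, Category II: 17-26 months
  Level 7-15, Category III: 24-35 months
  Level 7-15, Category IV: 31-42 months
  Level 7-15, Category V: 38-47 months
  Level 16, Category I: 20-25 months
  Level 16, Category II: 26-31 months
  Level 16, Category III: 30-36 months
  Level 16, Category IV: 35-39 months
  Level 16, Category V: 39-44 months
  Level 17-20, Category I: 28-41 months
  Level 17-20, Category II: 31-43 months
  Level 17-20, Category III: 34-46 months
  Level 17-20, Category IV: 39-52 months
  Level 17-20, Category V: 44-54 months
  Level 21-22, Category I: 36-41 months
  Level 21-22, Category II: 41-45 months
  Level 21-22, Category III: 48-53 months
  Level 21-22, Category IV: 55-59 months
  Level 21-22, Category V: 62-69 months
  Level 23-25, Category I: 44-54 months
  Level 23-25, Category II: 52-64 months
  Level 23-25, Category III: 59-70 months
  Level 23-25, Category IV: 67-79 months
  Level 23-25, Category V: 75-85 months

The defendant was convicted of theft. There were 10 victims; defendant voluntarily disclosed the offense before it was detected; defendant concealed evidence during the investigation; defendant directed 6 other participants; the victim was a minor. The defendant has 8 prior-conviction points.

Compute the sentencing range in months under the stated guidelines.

59-70 months

Base offense level for theft: 11.
§1 applies: 11 + 1 = 12.
§3 does not apply.
§4 applies: 12 − 1 = 11.
§5 applies (level before this adjustment is 11 ≥ 11, so +3): 11 + 3 = 14.
§6 applies: 14 + 3 = 17.
§7 applies (level before this adjustment is 17 ≥ 8, so +6): 17 + 6 = 23.
Final offense level: 23.
Criminal history: 8 prior points → Category III (8-10).
Level 23 falls in the 23-25 band.
Grid: Level 23-25 × Category III = 59-70 months.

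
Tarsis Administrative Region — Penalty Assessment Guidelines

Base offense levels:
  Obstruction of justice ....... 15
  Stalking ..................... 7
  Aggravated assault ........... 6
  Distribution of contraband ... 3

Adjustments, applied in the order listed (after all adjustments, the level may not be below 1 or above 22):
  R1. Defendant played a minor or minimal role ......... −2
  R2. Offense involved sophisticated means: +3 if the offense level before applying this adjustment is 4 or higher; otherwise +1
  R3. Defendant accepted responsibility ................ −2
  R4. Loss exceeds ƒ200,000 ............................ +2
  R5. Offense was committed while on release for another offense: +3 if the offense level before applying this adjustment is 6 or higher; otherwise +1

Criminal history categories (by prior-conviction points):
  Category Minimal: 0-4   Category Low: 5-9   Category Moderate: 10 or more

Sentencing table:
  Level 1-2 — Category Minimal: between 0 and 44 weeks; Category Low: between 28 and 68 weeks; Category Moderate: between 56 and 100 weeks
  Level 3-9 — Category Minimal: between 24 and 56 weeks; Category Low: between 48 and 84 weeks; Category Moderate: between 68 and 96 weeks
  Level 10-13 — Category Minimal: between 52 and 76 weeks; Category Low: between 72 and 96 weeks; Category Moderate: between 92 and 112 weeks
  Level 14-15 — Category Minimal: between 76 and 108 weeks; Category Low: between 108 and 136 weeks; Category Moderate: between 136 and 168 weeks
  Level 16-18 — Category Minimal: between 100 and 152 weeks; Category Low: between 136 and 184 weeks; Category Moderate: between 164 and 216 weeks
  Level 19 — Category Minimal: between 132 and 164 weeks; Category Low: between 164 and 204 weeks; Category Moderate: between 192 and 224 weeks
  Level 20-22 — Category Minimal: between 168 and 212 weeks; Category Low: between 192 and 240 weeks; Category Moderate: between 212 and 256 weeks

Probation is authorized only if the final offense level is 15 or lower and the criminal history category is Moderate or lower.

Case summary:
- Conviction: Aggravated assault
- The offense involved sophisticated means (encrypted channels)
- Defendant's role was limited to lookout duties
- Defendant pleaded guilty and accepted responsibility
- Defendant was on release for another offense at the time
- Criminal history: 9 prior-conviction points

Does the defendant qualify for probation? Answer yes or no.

Base offense level for aggravated assault: 6.
R1 applies: 6 − 2 = 4.
R2 applies (level before this adjustment is 4 ≥ 4, so +3): 4 + 3 = 7.
R3 applies: 7 − 2 = 5.
R4 does not apply.
R5 applies (level before this adjustment is 5 < 6, so +1): 5 + 1 = 6.
Final offense level: 6.
Criminal history: 9 prior points → Category Low (5-9).
Level 6 falls in the 3-9 band.
Grid: Level 3-9 × Category Low = 48-84 weeks.
Probation check: level 6 ≤ 15 and category Low ≤ Moderate → eligible.

Yes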